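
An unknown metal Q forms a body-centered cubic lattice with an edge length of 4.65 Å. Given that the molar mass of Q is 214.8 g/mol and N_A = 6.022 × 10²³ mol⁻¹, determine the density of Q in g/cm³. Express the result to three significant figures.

A BCC unit cell contains Z = 2 atoms.
Cell volume: a³ = (4.65 Å)³ = (4.650 × 10^-8 cm)³ = 1.005 × 10^-22 cm³.
ρ = Z·M/(N_A·a³) = 2 × 214.8 / (6.022 × 10²³ × 1.005 × 10^-22) = 7.095 g/cm³.

7.10 g/cm³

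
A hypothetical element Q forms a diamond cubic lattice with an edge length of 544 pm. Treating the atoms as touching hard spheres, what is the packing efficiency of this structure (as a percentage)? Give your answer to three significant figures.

34.0%

In a diamond cubic lattice nearest neighbors lie along the body diagonal with √3·a = 8r, so r = 0.2165a = 117.8 pm.
Packing fraction = Z·(4/3)πr³ / a³ = 8 × (4/3)π × (117.8)³ / (544)³ = 0.3401 = 34.0%.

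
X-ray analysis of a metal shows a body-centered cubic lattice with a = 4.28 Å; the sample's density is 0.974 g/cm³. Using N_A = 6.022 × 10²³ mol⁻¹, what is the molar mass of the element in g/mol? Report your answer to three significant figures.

23.0 g/mol

A BCC cell has Z = 2 atoms; a = 4.280 × 10^-8 cm.
M = ρ·N_A·a³/Z = 0.974 × 6.022 × 10²³ × 7.840 × 10^-23 / 2 = 23.0 g/mol.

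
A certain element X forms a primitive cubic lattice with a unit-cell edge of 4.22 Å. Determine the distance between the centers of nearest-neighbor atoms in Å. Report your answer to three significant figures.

4.22 Å

In a simple cubic structure, atoms touch along the cell edge, so a = 2r; the nearest-neighbor distance equals 2r = 1.000·a.
d = 1.000 × 4.22 = 4.22 Å.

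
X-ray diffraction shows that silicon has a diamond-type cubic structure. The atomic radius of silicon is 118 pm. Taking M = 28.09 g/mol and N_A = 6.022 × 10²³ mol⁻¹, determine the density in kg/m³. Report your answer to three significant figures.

2300 kg/m³

In a diamond cubic lattice, nearest neighbors lie along the body diagonal with √3·a = 8r, giving a = 545.0 pm = 5.450 × 10^-8 cm.
With Z = 8, ρ = Z·M/(N_A·a³) = 8 × 28.09 / (6.022 × 10²³ × 1.619 × 10^-22) = 2.305 g/cm³ = 2300 kg/m³.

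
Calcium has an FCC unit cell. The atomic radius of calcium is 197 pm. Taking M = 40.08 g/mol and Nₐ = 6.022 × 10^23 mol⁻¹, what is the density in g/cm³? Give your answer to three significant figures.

1.54 g/cm³

In an FCC lattice, atoms touch along the face diagonal, so √2·a = 4r, giving a = 557.2 pm = 5.572 × 10^-8 cm.
With Z = 4, ρ = Z·M/(N_A·a³) = 4 × 40.08 / (6.022 × 10²³ × 1.730 × 10^-22) = 1.539 g/cm³.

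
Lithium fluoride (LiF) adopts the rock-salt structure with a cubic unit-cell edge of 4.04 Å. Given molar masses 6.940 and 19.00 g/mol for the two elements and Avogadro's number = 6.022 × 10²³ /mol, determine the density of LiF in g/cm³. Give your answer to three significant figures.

2.61 g/cm³

The rock-salt structure contains Z = 4 formula units per cell; M(LiF) = 6.940 + 19.00 = 25.94 g/mol.
a³ = (4.040 × 10^-8 cm)³ = 6.594 × 10^-23 cm³.
ρ = 4 × 25.94 / (6.022 × 10²³ × 6.594 × 10^-23) = 2.613 g/cm³.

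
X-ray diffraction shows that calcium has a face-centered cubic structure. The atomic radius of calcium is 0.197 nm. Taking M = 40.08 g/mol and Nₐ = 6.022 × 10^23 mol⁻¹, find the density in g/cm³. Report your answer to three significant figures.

In an FCC lattice, atoms touch along the face diagonal, so √2·a = 4r, giving a = 0.5572 nm = 5.572 × 10^-8 cm.
With Z = 4, ρ = Z·M/(N_A·a³) = 4 × 40.08 / (6.022 × 10²³ × 1.730 × 10^-22) = 1.539 g/cm³.

1.54 g/cm³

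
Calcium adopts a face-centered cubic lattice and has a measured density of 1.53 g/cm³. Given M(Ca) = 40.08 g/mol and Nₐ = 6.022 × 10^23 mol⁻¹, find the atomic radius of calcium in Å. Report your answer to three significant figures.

For an FCC cell (Z = 4), a³ = Z·M/(N_A·ρ) = 4 × 40.08 / (6.022 × 10²³ × 1.530) = 1.740 × 10^-22 cm³, so a = 5.583 × 10^-8 cm = 5.583 Å.
Atoms touch along the face diagonal, so √2·a = 4r, so r = 0.3536 × a = 1.97 Å.

1.97 Å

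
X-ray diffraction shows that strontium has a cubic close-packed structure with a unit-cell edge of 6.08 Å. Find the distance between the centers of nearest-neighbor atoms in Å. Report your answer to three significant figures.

In an FCC structure, atoms touch along the face diagonal, so √2·a = 4r; the nearest-neighbor distance equals 2r = 0.7071·a.
d = 0.7071 × 6.08 = 4.30 Å.

4.30 Å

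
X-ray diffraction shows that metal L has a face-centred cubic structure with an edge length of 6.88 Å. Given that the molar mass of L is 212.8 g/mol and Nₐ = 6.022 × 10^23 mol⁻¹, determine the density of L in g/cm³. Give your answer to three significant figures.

4.34 g/cm³

An FCC unit cell contains Z = 4 atoms.
Cell volume: a³ = (6.88 Å)³ = (6.880 × 10^-8 cm)³ = 3.257 × 10^-22 cm³.
ρ = Z·M/(N_A·a³) = 4 × 212.8 / (6.022 × 10²³ × 3.257 × 10^-22) = 4.340 g/cm³.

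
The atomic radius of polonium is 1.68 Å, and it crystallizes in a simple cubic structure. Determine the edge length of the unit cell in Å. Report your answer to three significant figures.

3.36 Å

In a simple cubic lattice, atoms touch along the cell edge, so a = 2r.
a = 2r = 2 × 1.68 = 3.36 Å.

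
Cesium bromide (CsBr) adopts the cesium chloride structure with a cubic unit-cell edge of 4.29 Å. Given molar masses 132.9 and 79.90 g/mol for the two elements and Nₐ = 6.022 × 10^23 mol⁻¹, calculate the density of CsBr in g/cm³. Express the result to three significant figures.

The cesium chloride structure contains Z = 1 formula unit per cell; M(CsBr) = 132.9 + 79.90 = 212.8 g/mol.
a³ = (4.290 × 10^-8 cm)³ = 7.895 × 10^-23 cm³.
ρ = 1 × 212.8 / (6.022 × 10²³ × 7.895 × 10^-23) = 4.476 g/cm³.

4.48 g/cm³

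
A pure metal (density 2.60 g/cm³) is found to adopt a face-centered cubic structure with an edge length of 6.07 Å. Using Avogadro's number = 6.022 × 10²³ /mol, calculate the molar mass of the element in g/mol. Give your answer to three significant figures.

An FCC cell has Z = 4 atoms; a = 6.070 × 10^-8 cm.
M = ρ·N_A·a³/Z = 2.60 × 6.022 × 10²³ × 2.236 × 10^-22 / 4 = 87.5 g/mol.

87.5 g/mol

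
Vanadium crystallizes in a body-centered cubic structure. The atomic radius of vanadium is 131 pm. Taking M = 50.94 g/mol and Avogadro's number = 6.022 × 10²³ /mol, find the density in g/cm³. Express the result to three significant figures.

6.11 g/cm³

In a BCC lattice, atoms touch along the body diagonal, so √3·a = 4r, giving a = 302.5 pm = 3.025 × 10^-8 cm.
With Z = 2, ρ = Z·M/(N_A·a³) = 2 × 50.94 / (6.022 × 10²³ × 2.769 × 10^-23) = 6.110 g/cm³.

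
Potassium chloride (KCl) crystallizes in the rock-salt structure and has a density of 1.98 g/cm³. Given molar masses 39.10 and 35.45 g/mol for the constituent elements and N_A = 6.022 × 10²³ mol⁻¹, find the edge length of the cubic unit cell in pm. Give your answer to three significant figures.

630 pm

M(KCl) = 74.55 g/mol; Z = 4 formula units per cell.
a³ = Z·M/(N_A·ρ) = 4 × 74.55 / (6.022 × 10²³ × 1.98) = 2.501 × 10^-22 cm³, so a = 6.300 × 10^-8 cm = 630 pm.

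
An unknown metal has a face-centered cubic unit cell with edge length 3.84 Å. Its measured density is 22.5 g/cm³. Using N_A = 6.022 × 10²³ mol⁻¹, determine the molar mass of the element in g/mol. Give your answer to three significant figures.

192 g/mol

An FCC cell has Z = 4 atoms; a = 3.840 × 10^-8 cm.
M = ρ·N_A·a³/Z = 22.5 × 6.022 × 10²³ × 5.662 × 10^-23 / 4 = 192 g/mol.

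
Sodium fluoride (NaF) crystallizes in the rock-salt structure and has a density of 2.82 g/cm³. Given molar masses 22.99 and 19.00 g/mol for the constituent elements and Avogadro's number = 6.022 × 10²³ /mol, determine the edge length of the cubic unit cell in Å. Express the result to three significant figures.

4.62 Å

M(NaF) = 41.99 g/mol; Z = 4 formula units per cell.
a³ = Z·M/(N_A·ρ) = 4 × 41.99 / (6.022 × 10²³ × 2.82) = 9.890 × 10^-23 cm³, so a = 4.625 × 10^-8 cm = 4.62 Å.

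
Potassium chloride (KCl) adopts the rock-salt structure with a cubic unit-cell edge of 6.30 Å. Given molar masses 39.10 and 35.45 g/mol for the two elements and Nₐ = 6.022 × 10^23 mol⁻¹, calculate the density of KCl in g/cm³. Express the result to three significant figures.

The rock-salt structure contains Z = 4 formula units per cell; M(KCl) = 39.10 + 35.45 = 74.55 g/mol.
a³ = (6.300 × 10^-8 cm)³ = 2.500 × 10^-22 cm³.
ρ = 4 × 74.55 / (6.022 × 10²³ × 2.500 × 10^-22) = 1.980 g/cm³.

1.98 g/cm³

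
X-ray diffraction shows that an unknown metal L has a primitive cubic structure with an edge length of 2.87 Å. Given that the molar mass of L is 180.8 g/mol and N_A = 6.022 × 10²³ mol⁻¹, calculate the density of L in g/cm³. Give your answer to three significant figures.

12.7 g/cm³

A simple cubic unit cell contains Z = 1 atom.
Cell volume: a³ = (2.87 Å)³ = (2.870 × 10^-8 cm)³ = 2.364 × 10^-23 cm³.
ρ = Z·M/(N_A·a³) = 1 × 180.8 / (6.022 × 10²³ × 2.364 × 10^-23) = 12.70 g/cm³.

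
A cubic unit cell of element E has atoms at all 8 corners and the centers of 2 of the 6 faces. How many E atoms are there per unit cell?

2

Corner atoms are shared by 8 cells (1/8 each), face atoms by 2 (1/2 each).
Net atoms = 8 × 1/8 + 2 × 1/2 = 1 + 1 = 2.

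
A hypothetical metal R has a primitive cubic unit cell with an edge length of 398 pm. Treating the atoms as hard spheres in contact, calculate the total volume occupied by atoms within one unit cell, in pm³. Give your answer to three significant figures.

In a simple cubic lattice atoms touch along the cell edge, so a = 2r, so r = 0.5000a = 199.0 pm.
V_atoms = Z × (4/3)πr³ = 1 × (4/3)π × (199.0)³ = 3.30 × 10^7 pm³.

3.30 × 10^7 pm³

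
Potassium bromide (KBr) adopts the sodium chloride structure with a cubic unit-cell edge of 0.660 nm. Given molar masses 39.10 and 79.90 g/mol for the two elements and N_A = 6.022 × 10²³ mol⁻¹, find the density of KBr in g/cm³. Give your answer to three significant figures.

The sodium chloride structure contains Z = 4 formula units per cell; M(KBr) = 39.10 + 79.90 = 119.0 g/mol.
a³ = (6.600 × 10^-8 cm)³ = 2.875 × 10^-22 cm³.
ρ = 4 × 119.0 / (6.022 × 10²³ × 2.875 × 10^-22) = 2.749 g/cm³.

2.75 g/cm³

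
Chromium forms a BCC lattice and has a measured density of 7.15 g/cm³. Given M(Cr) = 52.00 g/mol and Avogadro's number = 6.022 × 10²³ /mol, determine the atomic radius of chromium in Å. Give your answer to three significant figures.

1.25 Å

For a BCC cell (Z = 2), a³ = Z·M/(N_A·ρ) = 2 × 52.00 / (6.022 × 10²³ × 7.150) = 2.415 × 10^-23 cm³, so a = 2.891 × 10^-8 cm = 2.891 Å.
Atoms touch along the body diagonal, so √3·a = 4r, so r = 0.4330 × a = 1.25 Å.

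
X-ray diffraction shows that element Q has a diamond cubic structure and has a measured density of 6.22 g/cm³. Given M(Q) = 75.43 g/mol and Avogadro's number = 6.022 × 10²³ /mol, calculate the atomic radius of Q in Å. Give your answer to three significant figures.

1.18 Å

For a diamond cubic cell (Z = 8), a³ = Z·M/(N_A·ρ) = 8 × 75.43 / (6.022 × 10²³ × 6.220) = 1.611 × 10^-22 cm³, so a = 5.441 × 10^-8 cm = 5.441 Å.
Nearest neighbors lie along the body diagonal with √3·a = 8r, so r = 0.2165 × a = 1.18 Å.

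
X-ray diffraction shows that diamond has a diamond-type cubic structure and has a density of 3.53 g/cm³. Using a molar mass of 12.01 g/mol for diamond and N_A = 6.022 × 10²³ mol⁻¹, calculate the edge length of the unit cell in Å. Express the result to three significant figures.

3.56 Å

With Z = 8 atoms per diamond cubic cell, a³ = Z·M/(N_A·ρ) = 8 × 12.01 / (6.022 × 10²³ × 3.530 g/cm³) = 4.520 × 10^-23 cm³.
a = (4.520 × 10^-23)^(1/3) = 3.562 × 10^-8 cm = 3.56 Å.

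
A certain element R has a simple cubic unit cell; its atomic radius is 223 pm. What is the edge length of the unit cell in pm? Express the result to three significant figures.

446 pm

In a simple cubic lattice, atoms touch along the cell edge, so a = 2r.
a = 2r = 2 × 223 = 446 pm.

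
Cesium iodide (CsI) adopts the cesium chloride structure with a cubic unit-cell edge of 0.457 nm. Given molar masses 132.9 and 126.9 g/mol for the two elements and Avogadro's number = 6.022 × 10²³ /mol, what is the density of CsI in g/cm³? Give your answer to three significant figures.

The cesium chloride structure contains Z = 1 formula unit per cell; M(CsI) = 132.9 + 126.9 = 259.8 g/mol.
a³ = (4.570 × 10^-8 cm)³ = 9.544 × 10^-23 cm³.
ρ = 1 × 259.8 / (6.022 × 10²³ × 9.544 × 10^-23) = 4.520 g/cm³.

4.52 g/cm³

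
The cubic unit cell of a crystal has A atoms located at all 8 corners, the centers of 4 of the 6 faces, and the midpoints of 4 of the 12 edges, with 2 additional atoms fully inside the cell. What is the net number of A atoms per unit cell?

Corner atoms are shared by 8 cells (1/8 each), face atoms by 2 (1/2 each), edge atoms by 4 (1/4 each), interior atoms are unshared.
Net atoms = 8 × 1/8 + 4 × 1/2 + 4 × 1/4 + 2 = 1 + 2 + 1 + 2 = 6.

6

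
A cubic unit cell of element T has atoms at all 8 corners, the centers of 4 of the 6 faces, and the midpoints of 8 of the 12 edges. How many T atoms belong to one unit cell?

Corner atoms are shared by 8 cells (1/8 each), face atoms by 2 (1/2 each), edge atoms by 4 (1/4 each).
Net atoms = 8 × 1/8 + 4 × 1/2 + 8 × 1/4 = 1 + 2 + 2 = 5.

5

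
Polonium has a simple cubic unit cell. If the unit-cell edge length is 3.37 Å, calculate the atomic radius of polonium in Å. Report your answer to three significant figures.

In a simple cubic lattice, atoms touch along the cell edge, so a = 2r.
r = a/2 = 3.37/2 = 1.69 Å.

1.69 Å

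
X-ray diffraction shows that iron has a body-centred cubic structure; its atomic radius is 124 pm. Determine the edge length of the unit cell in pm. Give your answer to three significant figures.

In a BCC lattice, atoms touch along the body diagonal, so √3·a = 4r.
a = 4r/√3 = 4 × 124 / 1.7321 = 286 pm.

286 pm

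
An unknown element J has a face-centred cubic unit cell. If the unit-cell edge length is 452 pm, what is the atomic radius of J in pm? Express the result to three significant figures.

In an FCC lattice, atoms touch along the face diagonal, so √2·a = 4r.
r = √2·a/4 = 1.4142 × 452 / 4 = 160 pm.

160 pm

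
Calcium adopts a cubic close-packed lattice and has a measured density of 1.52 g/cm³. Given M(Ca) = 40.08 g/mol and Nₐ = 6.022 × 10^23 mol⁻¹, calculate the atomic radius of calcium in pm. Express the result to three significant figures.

For an FCC cell (Z = 4), a³ = Z·M/(N_A·ρ) = 4 × 40.08 / (6.022 × 10²³ × 1.520) = 1.751 × 10^-22 cm³, so a = 5.595 × 10^-8 cm = 559.5 pm.
Atoms touch along the face diagonal, so √2·a = 4r, so r = 0.3536 × a = 198 pm.

198 pm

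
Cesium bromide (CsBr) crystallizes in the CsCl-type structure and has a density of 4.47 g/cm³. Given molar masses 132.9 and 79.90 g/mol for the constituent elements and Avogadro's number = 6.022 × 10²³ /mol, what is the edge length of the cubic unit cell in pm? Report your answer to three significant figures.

429 pm

M(CsBr) = 212.8 g/mol; Z = 1 formula unit per cell.
a³ = Z·M/(N_A·ρ) = 1 × 212.8 / (6.022 × 10²³ × 4.47) = 7.905 × 10^-23 cm³, so a = 4.292 × 10^-8 cm = 429 pm.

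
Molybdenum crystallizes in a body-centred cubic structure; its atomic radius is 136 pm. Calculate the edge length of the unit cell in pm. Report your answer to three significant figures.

314 pm

In a BCC lattice, atoms touch along the body diagonal, so √3·a = 4r.
a = 4r/√3 = 4 × 136 / 1.7321 = 314 pm.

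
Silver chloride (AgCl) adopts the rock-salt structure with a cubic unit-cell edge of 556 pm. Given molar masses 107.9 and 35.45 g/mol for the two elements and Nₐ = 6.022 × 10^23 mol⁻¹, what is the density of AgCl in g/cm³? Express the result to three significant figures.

The rock-salt structure contains Z = 4 formula units per cell; M(AgCl) = 107.9 + 35.45 = 143.35 g/mol.
a³ = (5.560 × 10^-8 cm)³ = 1.719 × 10^-22 cm³.
ρ = 4 × 143.35 / (6.022 × 10²³ × 1.719 × 10^-22) = 5.540 g/cm³.

5.54 g/cm³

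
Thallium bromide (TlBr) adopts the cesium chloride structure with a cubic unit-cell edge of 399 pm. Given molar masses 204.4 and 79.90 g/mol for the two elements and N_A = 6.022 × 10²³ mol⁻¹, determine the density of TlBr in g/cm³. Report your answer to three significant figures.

The cesium chloride structure contains Z = 1 formula unit per cell; M(TlBr) = 204.4 + 79.90 = 284.3 g/mol.
a³ = (3.990 × 10^-8 cm)³ = 6.352 × 10^-23 cm³.
ρ = 1 × 284.3 / (6.022 × 10²³ × 6.352 × 10^-23) = 7.432 g/cm³.

7.43 g/cm³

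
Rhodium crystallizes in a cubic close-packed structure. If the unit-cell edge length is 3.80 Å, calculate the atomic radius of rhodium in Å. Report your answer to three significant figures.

In an FCC lattice, atoms touch along the face diagonal, so √2·a = 4r.
r = √2·a/4 = 1.4142 × 3.80 / 4 = 1.34 Å.

1.34 Å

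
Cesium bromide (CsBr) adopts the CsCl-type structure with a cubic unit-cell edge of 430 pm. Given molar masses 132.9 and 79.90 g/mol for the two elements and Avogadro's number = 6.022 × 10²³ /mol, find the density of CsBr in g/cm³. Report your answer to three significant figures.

4.44 g/cm³

The CsCl-type structure contains Z = 1 formula unit per cell; M(CsBr) = 132.9 + 79.90 = 212.8 g/mol.
a³ = (4.300 × 10^-8 cm)³ = 7.951 × 10^-23 cm³.
ρ = 1 × 212.8 / (6.022 × 10²³ × 7.951 × 10^-23) = 4.445 g/cm³.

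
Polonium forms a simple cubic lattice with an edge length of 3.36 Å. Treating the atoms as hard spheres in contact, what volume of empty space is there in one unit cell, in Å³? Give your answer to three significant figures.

18.1 Å³

In a simple cubic lattice atoms touch along the cell edge, so a = 2r, so r = 0.5000a = 1.680 Å.
V_cell = a³ = 37.93 Å³; V_atoms = 1 × (4/3)πr³ = 19.86 Å³.
Empty space = 37.93 − 19.86 = 18.1 Å³.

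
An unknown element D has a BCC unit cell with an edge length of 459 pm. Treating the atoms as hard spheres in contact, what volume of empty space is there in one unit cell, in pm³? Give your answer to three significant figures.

In a BCC lattice atoms touch along the body diagonal, so √3·a = 4r, so r = 0.4330a = 198.8 pm.
V_cell = a³ = 9.670 × 10^7 pm³; V_atoms = 2 × (4/3)πr³ = 6.577 × 10^7 pm³.
Empty space = 9.670 × 10^7 − 6.577 × 10^7 = 3.09 × 10^7 pm³.

3.09 × 10^7 pm³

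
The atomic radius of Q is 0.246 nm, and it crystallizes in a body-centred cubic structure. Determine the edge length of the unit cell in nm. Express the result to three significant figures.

0.568 nm

In a BCC lattice, atoms touch along the body diagonal, so √3·a = 4r.
a = 4r/√3 = 4 × 0.246 / 1.7321 = 0.568 nm.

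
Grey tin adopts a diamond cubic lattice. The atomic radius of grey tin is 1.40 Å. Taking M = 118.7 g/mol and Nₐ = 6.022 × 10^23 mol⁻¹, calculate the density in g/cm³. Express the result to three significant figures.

5.83 g/cm³

In a diamond cubic lattice, nearest neighbors lie along the body diagonal with √3·a = 8r, giving a = 6.466 Å = 6.466 × 10^-8 cm.
With Z = 8, ρ = Z·M/(N_A·a³) = 8 × 118.7 / (6.022 × 10²³ × 2.704 × 10^-22) = 5.832 g/cm³.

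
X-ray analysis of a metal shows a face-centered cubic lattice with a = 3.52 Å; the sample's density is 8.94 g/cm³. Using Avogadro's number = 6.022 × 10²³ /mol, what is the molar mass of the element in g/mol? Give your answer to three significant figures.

58.7 g/mol

An FCC cell has Z = 4 atoms; a = 3.520 × 10^-8 cm.
M = ρ·N_A·a³/Z = 8.94 × 6.022 × 10²³ × 4.361 × 10^-23 / 4 = 58.7 g/mol.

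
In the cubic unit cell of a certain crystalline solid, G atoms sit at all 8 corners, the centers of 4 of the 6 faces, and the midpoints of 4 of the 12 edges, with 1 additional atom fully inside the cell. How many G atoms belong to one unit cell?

Corner atoms are shared by 8 cells (1/8 each), face atoms by 2 (1/2 each), edge atoms by 4 (1/4 each), interior atoms are unshared.
Net atoms = 8 × 1/8 + 4 × 1/2 + 4 × 1/4 + 1 = 1 + 2 + 1 + 1 = 5.

5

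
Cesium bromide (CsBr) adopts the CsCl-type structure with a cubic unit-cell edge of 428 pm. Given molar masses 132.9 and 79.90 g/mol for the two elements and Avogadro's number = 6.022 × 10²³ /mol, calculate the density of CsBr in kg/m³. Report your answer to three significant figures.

4510 kg/m³

The CsCl-type structure contains Z = 1 formula unit per cell; M(CsBr) = 132.9 + 79.90 = 212.8 g/mol.
a³ = (4.280 × 10^-8 cm)³ = 7.840 × 10^-23 cm³.
ρ = 1 × 212.8 / (6.022 × 10²³ × 7.840 × 10^-23) = 4.507 g/cm³ = 4510 kg/m³.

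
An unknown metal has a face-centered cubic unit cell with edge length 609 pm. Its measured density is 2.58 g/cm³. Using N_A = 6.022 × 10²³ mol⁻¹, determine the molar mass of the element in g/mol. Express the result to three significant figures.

An FCC cell has Z = 4 atoms; a = 6.090 × 10^-8 cm.
M = ρ·N_A·a³/Z = 2.58 × 6.022 × 10²³ × 2.259 × 10^-22 / 4 = 87.7 g/mol.

87.7 g/mol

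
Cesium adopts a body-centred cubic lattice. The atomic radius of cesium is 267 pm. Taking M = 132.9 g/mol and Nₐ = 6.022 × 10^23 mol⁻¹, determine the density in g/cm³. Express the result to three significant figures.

1.88 g/cm³

In a BCC lattice, atoms touch along the body diagonal, so √3·a = 4r, giving a = 616.6 pm = 6.166 × 10^-8 cm.
With Z = 2, ρ = Z·M/(N_A·a³) = 2 × 132.9 / (6.022 × 10²³ × 2.344 × 10^-22) = 1.883 g/cm³.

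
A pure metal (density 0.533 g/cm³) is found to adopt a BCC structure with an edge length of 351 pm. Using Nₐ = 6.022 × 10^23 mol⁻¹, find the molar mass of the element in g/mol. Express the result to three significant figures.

6.94 g/mol

A BCC cell has Z = 2 atoms; a = 3.510 × 10^-8 cm.
M = ρ·N_A·a³/Z = 0.533 × 6.022 × 10²³ × 4.324 × 10^-23 / 2 = 6.94 g/mol.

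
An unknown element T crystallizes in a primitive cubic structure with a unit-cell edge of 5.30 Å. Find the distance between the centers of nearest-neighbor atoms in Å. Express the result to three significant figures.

In a simple cubic structure, atoms touch along the cell edge, so a = 2r; the nearest-neighbor distance equals 2r = 1.000·a.
d = 1.000 × 5.30 = 5.30 Å.

5.30 Å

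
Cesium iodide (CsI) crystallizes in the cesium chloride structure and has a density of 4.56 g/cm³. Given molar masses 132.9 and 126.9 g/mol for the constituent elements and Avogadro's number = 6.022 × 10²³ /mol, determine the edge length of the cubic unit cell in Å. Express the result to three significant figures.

M(CsI) = 259.8 g/mol; Z = 1 formula unit per cell.
a³ = Z·M/(N_A·ρ) = 1 × 259.8 / (6.022 × 10²³ × 4.56) = 9.461 × 10^-23 cm³, so a = 4.557 × 10^-8 cm = 4.56 Å.

4.56 Å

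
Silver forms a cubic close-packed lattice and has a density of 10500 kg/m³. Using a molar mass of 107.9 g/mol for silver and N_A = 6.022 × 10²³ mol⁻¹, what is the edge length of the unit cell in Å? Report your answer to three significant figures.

4.09 Å

With Z = 4 atoms per FCC cell, a³ = Z·M/(N_A·ρ) = 4 × 107.9 / (6.022 × 10²³ × 10.50 g/cm³) = 6.826 × 10^-23 cm³.
a = (6.826 × 10^-23)^(1/3) = 4.087 × 10^-8 cm = 4.09 Å.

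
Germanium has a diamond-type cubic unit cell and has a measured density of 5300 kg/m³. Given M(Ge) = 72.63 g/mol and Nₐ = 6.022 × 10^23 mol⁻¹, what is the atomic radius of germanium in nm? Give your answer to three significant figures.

For a diamond cubic cell (Z = 8), a³ = Z·M/(N_A·ρ) = 8 × 72.63 / (6.022 × 10²³ × 5.300) = 1.820 × 10^-22 cm³, so a = 5.668 × 10^-8 cm = 0.5668 nm.
Nearest neighbors lie along the body diagonal with √3·a = 8r, so r = 0.2165 × a = 0.123 nm.

0.123 nm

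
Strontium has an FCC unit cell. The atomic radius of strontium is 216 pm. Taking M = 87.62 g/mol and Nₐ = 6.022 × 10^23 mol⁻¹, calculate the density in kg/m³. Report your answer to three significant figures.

2550 kg/m³

In an FCC lattice, atoms touch along the face diagonal, so √2·a = 4r, giving a = 610.9 pm = 6.109 × 10^-8 cm.
With Z = 4, ρ = Z·M/(N_A·a³) = 4 × 87.62 / (6.022 × 10²³ × 2.280 × 10^-22) = 2.552 g/cm³ = 2550 kg/m³.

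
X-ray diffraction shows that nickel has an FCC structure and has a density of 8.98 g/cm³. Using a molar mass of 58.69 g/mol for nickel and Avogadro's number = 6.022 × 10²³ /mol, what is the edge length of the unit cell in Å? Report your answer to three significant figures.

3.51 Å

With Z = 4 atoms per FCC cell, a³ = Z·M/(N_A·ρ) = 4 × 58.69 / (6.022 × 10²³ × 8.980 g/cm³) = 4.341 × 10^-23 cm³.
a = (4.341 × 10^-23)^(1/3) = 3.515 × 10^-8 cm = 3.51 Å.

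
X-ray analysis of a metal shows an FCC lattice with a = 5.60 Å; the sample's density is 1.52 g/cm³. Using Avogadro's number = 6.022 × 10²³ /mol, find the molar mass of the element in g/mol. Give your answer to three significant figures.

An FCC cell has Z = 4 atoms; a = 5.600 × 10^-8 cm.
M = ρ·N_A·a³/Z = 1.52 × 6.022 × 10²³ × 1.756 × 10^-22 / 4 = 40.2 g/mol.

40.2 g/mol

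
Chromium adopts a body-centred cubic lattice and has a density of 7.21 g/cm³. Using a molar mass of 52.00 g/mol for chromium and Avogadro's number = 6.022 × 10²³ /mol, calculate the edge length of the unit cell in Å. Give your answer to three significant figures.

With Z = 2 atoms per BCC cell, a³ = Z·M/(N_A·ρ) = 2 × 52.00 / (6.022 × 10²³ × 7.210 g/cm³) = 2.395 × 10^-23 cm³.
a = (2.395 × 10^-23)^(1/3) = 2.883 × 10^-8 cm = 2.88 Å.

2.88 Å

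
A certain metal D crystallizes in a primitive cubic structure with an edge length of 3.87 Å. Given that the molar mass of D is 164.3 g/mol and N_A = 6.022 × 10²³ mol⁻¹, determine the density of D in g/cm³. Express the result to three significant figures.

A simple cubic unit cell contains Z = 1 atom.
Cell volume: a³ = (3.87 Å)³ = (3.870 × 10^-8 cm)³ = 5.796 × 10^-23 cm³.
ρ = Z·M/(N_A·a³) = 1 × 164.3 / (6.022 × 10²³ × 5.796 × 10^-23) = 4.707 g/cm³.

4.71 g/cm³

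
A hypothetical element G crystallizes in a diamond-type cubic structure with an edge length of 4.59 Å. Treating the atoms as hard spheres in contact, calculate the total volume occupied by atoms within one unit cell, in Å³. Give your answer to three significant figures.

In a diamond cubic lattice nearest neighbors lie along the body diagonal with √3·a = 8r, so r = 0.2165a = 0.9938 Å.
V_atoms = Z × (4/3)πr³ = 8 × (4/3)π × (0.9938)³ = 32.9 Å³.

32.9 Å³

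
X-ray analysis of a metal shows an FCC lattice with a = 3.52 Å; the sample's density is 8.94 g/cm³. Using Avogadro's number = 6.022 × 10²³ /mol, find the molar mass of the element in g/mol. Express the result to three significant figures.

58.7 g/mol

An FCC cell has Z = 4 atoms; a = 3.520 × 10^-8 cm.
M = ρ·N_A·a³/Z = 8.94 × 6.022 × 10²³ × 4.361 × 10^-23 / 4 = 58.7 g/mol.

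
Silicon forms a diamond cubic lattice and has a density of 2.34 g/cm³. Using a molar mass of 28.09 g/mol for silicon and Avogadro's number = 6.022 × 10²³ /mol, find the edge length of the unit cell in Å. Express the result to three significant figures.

5.42 Å

With Z = 8 atoms per diamond cubic cell, a³ = Z·M/(N_A·ρ) = 8 × 28.09 / (6.022 × 10²³ × 2.340 g/cm³) = 1.595 × 10^-22 cm³.
a = (1.595 × 10^-22)^(1/3) = 5.423 × 10^-8 cm = 5.42 Å.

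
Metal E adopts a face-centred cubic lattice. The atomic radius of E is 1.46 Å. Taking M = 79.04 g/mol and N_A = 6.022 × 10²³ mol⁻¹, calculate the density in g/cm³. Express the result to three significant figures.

7.46 g/cm³

In an FCC lattice, atoms touch along the face diagonal, so √2·a = 4r, giving a = 4.130 Å = 4.130 × 10^-8 cm.
With Z = 4, ρ = Z·M/(N_A·a³) = 4 × 79.04 / (6.022 × 10²³ × 7.042 × 10^-23) = 7.455 g/cm³.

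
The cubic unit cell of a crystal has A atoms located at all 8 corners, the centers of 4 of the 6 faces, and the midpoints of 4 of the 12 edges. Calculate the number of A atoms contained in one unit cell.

Corner atoms are shared by 8 cells (1/8 each), face atoms by 2 (1/2 each), edge atoms by 4 (1/4 each).
Net atoms = 8 × 1/8 + 4 × 1/2 + 4 × 1/4 = 1 + 2 + 1 = 4.

4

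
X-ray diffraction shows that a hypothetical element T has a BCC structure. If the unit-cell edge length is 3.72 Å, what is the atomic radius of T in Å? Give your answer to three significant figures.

1.61 Å

In a BCC lattice, atoms touch along the body diagonal, so √3·a = 4r.
r = √3·a/4 = 1.7321 × 3.72 / 4 = 1.61 Å.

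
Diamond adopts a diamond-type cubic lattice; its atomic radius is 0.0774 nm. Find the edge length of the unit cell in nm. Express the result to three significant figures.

In a diamond cubic lattice, nearest neighbors lie along the body diagonal with √3·a = 8r.
a = 8r/√3 = 8 × 0.0774 / 1.7321 = 0.357 nm.

0.357 nm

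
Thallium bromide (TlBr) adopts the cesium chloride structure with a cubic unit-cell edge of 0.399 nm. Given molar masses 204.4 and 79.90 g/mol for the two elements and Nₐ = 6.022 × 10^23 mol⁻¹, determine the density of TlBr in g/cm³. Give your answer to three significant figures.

The cesium chloride structure contains Z = 1 formula unit per cell; M(TlBr) = 204.4 + 79.90 = 284.3 g/mol.
a³ = (3.990 × 10^-8 cm)³ = 6.352 × 10^-23 cm³.
ρ = 1 × 284.3 / (6.022 × 10²³ × 6.352 × 10^-23) = 7.432 g/cm³.

7.43 g/cm³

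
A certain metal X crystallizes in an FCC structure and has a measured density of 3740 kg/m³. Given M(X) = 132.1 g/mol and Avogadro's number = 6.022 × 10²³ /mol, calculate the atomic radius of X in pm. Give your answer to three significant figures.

218 pm

For an FCC cell (Z = 4), a³ = Z·M/(N_A·ρ) = 4 × 132.1 / (6.022 × 10²³ × 3.740) = 2.346 × 10^-22 cm³, so a = 6.168 × 10^-8 cm = 616.8 pm.
Atoms touch along the face diagonal, so √2·a = 4r, so r = 0.3536 × a = 218 pm.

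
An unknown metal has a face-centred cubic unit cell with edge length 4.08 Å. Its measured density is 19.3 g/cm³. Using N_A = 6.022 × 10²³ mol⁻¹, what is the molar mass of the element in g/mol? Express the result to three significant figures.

An FCC cell has Z = 4 atoms; a = 4.080 × 10^-8 cm.
M = ρ·N_A·a³/Z = 19.3 × 6.022 × 10²³ × 6.792 × 10^-23 / 4 = 197 g/mol.

197 g/mol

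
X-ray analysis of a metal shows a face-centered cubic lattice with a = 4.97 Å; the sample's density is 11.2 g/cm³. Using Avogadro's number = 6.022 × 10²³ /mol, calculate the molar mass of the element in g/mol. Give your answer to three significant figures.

207 g/mol

An FCC cell has Z = 4 atoms; a = 4.970 × 10^-8 cm.
M = ρ·N_A·a³/Z = 11.2 × 6.022 × 10²³ × 1.228 × 10^-22 / 4 = 207 g/mol.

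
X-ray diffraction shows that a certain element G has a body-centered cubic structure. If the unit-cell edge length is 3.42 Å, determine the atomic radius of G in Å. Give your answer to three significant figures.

In a BCC lattice, atoms touch along the body diagonal, so √3·a = 4r.
r = √3·a/4 = 1.7321 × 3.42 / 4 = 1.48 Å.

1.48 Å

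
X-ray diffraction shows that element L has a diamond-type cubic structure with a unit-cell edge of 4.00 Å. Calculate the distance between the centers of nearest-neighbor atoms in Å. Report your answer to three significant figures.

1.73 Å

In a diamond cubic structure, nearest neighbors lie along the body diagonal with √3·a = 8r; the nearest-neighbor distance equals 2r = 0.4330·a.
d = 0.4330 × 4.00 = 1.73 Å.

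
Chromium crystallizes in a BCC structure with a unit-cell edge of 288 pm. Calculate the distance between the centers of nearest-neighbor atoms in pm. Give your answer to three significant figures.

249 pm

In a BCC structure, atoms touch along the body diagonal, so √3·a = 4r; the nearest-neighbor distance equals 2r = 0.8660·a.
d = 0.8660 × 288 = 249 pm.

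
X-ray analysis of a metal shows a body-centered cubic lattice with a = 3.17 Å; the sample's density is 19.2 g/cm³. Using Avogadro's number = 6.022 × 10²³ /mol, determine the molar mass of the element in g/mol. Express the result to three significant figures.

A BCC cell has Z = 2 atoms; a = 3.170 × 10^-8 cm.
M = ρ·N_A·a³/Z = 19.2 × 6.022 × 10²³ × 3.186 × 10^-23 / 2 = 184 g/mol.

184 g/mol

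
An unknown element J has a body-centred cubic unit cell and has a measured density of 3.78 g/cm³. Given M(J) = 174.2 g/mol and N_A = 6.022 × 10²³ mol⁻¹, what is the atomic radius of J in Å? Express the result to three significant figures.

2.32 Å

For a BCC cell (Z = 2), a³ = Z·M/(N_A·ρ) = 2 × 174.2 / (6.022 × 10²³ × 3.780) = 1.531 × 10^-22 cm³, so a = 5.349 × 10^-8 cm = 5.349 Å.
Atoms touch along the body diagonal, so √3·a = 4r, so r = 0.4330 × a = 2.32 Å.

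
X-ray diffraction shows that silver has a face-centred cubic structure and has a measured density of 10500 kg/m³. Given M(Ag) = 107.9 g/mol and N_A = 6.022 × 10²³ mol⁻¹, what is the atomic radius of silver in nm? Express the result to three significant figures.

For an FCC cell (Z = 4), a³ = Z·M/(N_A·ρ) = 4 × 107.9 / (6.022 × 10²³ × 10.50) = 6.826 × 10^-23 cm³, so a = 4.087 × 10^-8 cm = 0.4087 nm.
Atoms touch along the face diagonal, so √2·a = 4r, so r = 0.3536 × a = 0.144 nm.

0.144 nm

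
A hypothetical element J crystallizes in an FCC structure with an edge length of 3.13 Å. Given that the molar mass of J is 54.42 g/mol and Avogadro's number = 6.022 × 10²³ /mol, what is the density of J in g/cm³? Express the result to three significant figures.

11.8 g/cm³

An FCC unit cell contains Z = 4 atoms.
Cell volume: a³ = (3.13 Å)³ = (3.130 × 10^-8 cm)³ = 3.066 × 10^-23 cm³.
ρ = Z·M/(N_A·a³) = 4 × 54.42 / (6.022 × 10²³ × 3.066 × 10^-23) = 11.79 g/cm³.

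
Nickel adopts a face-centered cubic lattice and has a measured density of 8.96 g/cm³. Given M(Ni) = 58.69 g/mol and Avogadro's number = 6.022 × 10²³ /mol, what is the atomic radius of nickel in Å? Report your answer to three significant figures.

1.24 Å

For an FCC cell (Z = 4), a³ = Z·M/(N_A·ρ) = 4 × 58.69 / (6.022 × 10²³ × 8.960) = 4.351 × 10^-23 cm³, so a = 3.517 × 10^-8 cm = 3.517 Å.
Atoms touch along the face diagonal, so √2·a = 4r, so r = 0.3536 × a = 1.24 Å.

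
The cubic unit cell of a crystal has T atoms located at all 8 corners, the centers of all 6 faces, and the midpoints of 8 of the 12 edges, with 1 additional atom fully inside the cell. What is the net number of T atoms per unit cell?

Corner atoms are shared by 8 cells (1/8 each), face atoms by 2 (1/2 each), edge atoms by 4 (1/4 each), interior atoms are unshared.
Net atoms = 8 × 1/8 + 6 × 1/2 + 8 × 1/4 + 1 = 1 + 3 + 2 + 1 = 7.

7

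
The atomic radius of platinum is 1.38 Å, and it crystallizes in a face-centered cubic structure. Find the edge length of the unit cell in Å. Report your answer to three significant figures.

3.90 Å

In an FCC lattice, atoms touch along the face diagonal, so √2·a = 4r.
a = 4r/√2 = 4 × 1.38 / 1.4142 = 3.90 Å.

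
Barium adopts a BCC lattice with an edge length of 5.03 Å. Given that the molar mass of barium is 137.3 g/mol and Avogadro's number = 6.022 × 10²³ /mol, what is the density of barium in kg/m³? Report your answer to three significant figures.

A BCC unit cell contains Z = 2 atoms.
Cell volume: a³ = (5.03 Å)³ = (5.030 × 10^-8 cm)³ = 1.273 × 10^-22 cm³.
ρ = Z·M/(N_A·a³) = 2 × 137.3 / (6.022 × 10²³ × 1.273 × 10^-22) = 3.583 g/cm³ = 3580 kg/m³.

3580 kg/m³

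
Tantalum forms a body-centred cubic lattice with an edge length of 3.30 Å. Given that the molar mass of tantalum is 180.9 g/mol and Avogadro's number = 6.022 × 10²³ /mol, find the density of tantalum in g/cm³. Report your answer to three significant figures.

A BCC unit cell contains Z = 2 atoms.
Cell volume: a³ = (3.30 Å)³ = (3.300 × 10^-8 cm)³ = 3.594 × 10^-23 cm³.
ρ = Z·M/(N_A·a³) = 2 × 180.9 / (6.022 × 10²³ × 3.594 × 10^-23) = 16.72 g/cm³.

16.7 g/cm³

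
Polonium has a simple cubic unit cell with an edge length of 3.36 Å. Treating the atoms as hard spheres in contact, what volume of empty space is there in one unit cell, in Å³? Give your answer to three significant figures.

In a simple cubic lattice atoms touch along the cell edge, so a = 2r, so r = 0.5000a = 1.680 Å.
V_cell = a³ = 37.93 Å³; V_atoms = 1 × (4/3)πr³ = 19.86 Å³.
Empty space = 37.93 − 19.86 = 18.1 Å³.

18.1 Å³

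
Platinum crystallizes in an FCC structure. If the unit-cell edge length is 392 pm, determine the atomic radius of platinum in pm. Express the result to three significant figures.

In an FCC lattice, atoms touch along the face diagonal, so √2·a = 4r.
r = √2·a/4 = 1.4142 × 392 / 4 = 139 pm.

139 pm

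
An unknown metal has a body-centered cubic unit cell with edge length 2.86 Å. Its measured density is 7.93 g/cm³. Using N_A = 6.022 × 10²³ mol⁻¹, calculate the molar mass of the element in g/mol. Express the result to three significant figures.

A BCC cell has Z = 2 atoms; a = 2.860 × 10^-8 cm.
M = ρ·N_A·a³/Z = 7.93 × 6.022 × 10²³ × 2.339 × 10^-23 / 2 = 55.9 g/mol.

55.9 g/mol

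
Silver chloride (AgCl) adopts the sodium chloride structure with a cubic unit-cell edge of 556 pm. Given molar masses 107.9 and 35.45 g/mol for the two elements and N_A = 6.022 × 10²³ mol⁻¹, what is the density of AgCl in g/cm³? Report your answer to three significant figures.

The sodium chloride structure contains Z = 4 formula units per cell; M(AgCl) = 107.9 + 35.45 = 143.35 g/mol.
a³ = (5.560 × 10^-8 cm)³ = 1.719 × 10^-22 cm³.
ρ = 4 × 143.35 / (6.022 × 10²³ × 1.719 × 10^-22) = 5.540 g/cm³.

5.54 g/cm³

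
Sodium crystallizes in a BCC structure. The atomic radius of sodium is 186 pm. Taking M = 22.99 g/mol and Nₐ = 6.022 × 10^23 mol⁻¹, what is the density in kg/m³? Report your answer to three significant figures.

963 kg/m³

In a BCC lattice, atoms touch along the body diagonal, so √3·a = 4r, giving a = 429.5 pm = 4.295 × 10^-8 cm.
With Z = 2, ρ = Z·M/(N_A·a³) = 2 × 22.99 / (6.022 × 10²³ × 7.926 × 10^-23) = 0.9634 g/cm³ = 963 kg/m³.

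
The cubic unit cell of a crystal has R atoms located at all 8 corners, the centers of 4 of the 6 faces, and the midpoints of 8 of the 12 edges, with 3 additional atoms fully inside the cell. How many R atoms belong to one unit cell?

8

Corner atoms are shared by 8 cells (1/8 each), face atoms by 2 (1/2 each), edge atoms by 4 (1/4 each), interior atoms are unshared.
Net atoms = 8 × 1/8 + 4 × 1/2 + 8 × 1/4 + 3 = 1 + 2 + 2 + 3 = 8.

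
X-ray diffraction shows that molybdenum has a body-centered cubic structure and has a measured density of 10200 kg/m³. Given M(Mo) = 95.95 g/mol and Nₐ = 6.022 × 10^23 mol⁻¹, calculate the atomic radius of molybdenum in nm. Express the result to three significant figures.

For a BCC cell (Z = 2), a³ = Z·M/(N_A·ρ) = 2 × 95.95 / (6.022 × 10²³ × 10.20) = 3.124 × 10^-23 cm³, so a = 3.150 × 10^-8 cm = 0.3150 nm.
Atoms touch along the body diagonal, so √3·a = 4r, so r = 0.4330 × a = 0.136 nm.

0.136 nm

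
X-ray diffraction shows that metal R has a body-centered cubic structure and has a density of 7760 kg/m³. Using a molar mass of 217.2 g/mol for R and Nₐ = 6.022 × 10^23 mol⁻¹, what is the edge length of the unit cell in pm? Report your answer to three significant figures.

453 pm

With Z = 2 atoms per BCC cell, a³ = Z·M/(N_A·ρ) = 2 × 217.2 / (6.022 × 10²³ × 7.760 g/cm³) = 9.296 × 10^-23 cm³.
a = (9.296 × 10^-23)^(1/3) = 4.530 × 10^-8 cm = 453 pm.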